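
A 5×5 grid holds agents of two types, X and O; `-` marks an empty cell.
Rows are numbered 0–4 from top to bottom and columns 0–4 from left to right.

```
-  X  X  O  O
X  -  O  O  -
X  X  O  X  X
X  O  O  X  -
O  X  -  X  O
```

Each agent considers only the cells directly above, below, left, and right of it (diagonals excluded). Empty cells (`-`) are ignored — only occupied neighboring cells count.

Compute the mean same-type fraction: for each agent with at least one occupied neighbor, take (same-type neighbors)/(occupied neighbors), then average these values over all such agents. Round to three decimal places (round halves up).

(0,1)X 1/1
(0,2)X 1/3
(0,3)O 2/3
(0,4)O 1/1
(1,0)X 1/1
(1,2)O 2/3
(1,3)O 2/3
(2,0)X 3/3
(2,1)X 1/3
(2,2)O 2/4
(2,3)X 2/4
(2,4)X 1/1
(3,0)X 1/3
(3,1)O 1/4
(3,2)O 2/3
(3,3)X 2/3
(4,0)O 0/2
(4,1)X 0/2
(4,3)X 1/2
(4,4)O 0/1
Sum over 20 agents: 1/1 + 1/3 + 2/3 + 1/1 + 1/1 + 2/3 + 2/3 + 3/3 + 1/3 + 2/4 + 2/4 + 1/1 + 1/3 + 1/4 + 2/3 + 2/3 + 0/2 + 0/2 + 1/2 + 0/1 = 133/12; mean = 133/12 ÷ 20 = 133/240 = 0.554166… → 0.554.

0.554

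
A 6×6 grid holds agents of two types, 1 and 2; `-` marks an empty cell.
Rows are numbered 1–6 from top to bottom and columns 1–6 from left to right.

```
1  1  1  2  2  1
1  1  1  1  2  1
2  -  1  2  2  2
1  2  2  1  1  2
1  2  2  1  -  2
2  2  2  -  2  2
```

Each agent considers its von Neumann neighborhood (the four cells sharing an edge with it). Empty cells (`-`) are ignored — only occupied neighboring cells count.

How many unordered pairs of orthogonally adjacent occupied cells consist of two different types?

19

Scan each occupied cell's neighbors to the right and below so each pair is counted once.
Row 1: 1(1,1)–1(1,2)= 1(1,1)–1(2,1)= 1(1,2)–1(1,3)= 1(1,2)–1(2,2)= 1(1,3)–2(1,4)≠ 1(1,3)–1(2,3)= 2(1,4)–2(1,5)= 2(1,4)–1(2,4)≠ 2(1,5)–1(1,6)≠ 2(1,5)–2(2,5)= 1(1,6)–1(2,6)=  → 3/11 unlike.
Row 2: 1(2,1)–1(2,2)= 1(2,1)–2(3,1)≠ 1(2,2)–1(2,3)= 1(2,3)–1(2,4)= 1(2,3)–1(3,3)= 1(2,4)–2(2,5)≠ 1(2,4)–2(3,4)≠ 2(2,5)–1(2,6)≠ 2(2,5)–2(3,5)= 1(2,6)–2(3,6)≠  → 5/10 unlike.
Row 3: 2(3,1)–1(4,1)≠ 1(3,3)–2(3,4)≠ 1(3,3)–2(4,3)≠ 2(3,4)–2(3,5)= 2(3,4)–1(4,4)≠ 2(3,5)–2(3,6)= 2(3,5)–1(4,5)≠ 2(3,6)–2(4,6)=  → 5/8 unlike.
Row 4: 1(4,1)–2(4,2)≠ 1(4,1)–1(5,1)= 2(4,2)–2(4,3)= 2(4,2)–2(5,2)= 2(4,3)–1(4,4)≠ 2(4,3)–2(5,3)= 1(4,4)–1(4,5)= 1(4,4)–1(5,4)= 1(4,5)–2(4,6)≠ 2(4,6)–2(5,6)=  → 3/10 unlike.
Row 5: 1(5,1)–2(5,2)≠ 1(5,1)–2(6,1)≠ 2(5,2)–2(5,3)= 2(5,2)–2(6,2)= 2(5,3)–1(5,4)≠ 2(5,3)–2(6,3)= 2(5,6)–2(6,6)=  → 3/7 unlike.
Row 6: 2(6,1)–2(6,2)= 2(6,2)–2(6,3)= 2(6,5)–2(6,6)=  → 0/3 unlike.
Total adjacent occupied pairs: 49; unlike-type pairs: 19.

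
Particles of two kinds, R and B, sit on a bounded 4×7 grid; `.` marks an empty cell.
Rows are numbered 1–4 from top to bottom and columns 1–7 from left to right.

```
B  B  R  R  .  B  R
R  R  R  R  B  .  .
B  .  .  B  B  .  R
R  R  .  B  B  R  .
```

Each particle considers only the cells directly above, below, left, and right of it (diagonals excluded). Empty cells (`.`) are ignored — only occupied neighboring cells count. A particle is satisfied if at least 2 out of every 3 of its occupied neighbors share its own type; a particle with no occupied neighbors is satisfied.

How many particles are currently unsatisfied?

10

Row 1: (1,1)B 1/2 not · (1,2)B 1/3 not · (1,3)R 2/3 satisfied · (1,4)R 2/2 satisfied · (1,6)B 0/1 not · (1,7)R 0/1 not
Row 2: (2,1)R 1/3 not · (2,2)R 2/3 satisfied · (2,3)R 3/3 satisfied · (2,4)R 2/4 not · (2,5)B 1/2 not
Row 3: (3,1)B 0/2 not · (3,4)B 2/3 satisfied · (3,5)B 3/3 satisfied · (3,7)R 0/0 satisfied
Row 4: (4,1)R 1/2 not · (4,2)R 1/1 satisfied · (4,4)B 2/2 satisfied · (4,5)B 2/3 satisfied · (4,6)R 0/1 not
Unsatisfied: (1,1), (1,2), (1,6), (1,7), (2,1), (2,4), (2,5), (3,1), (4,1), (4,6) — 10 in total.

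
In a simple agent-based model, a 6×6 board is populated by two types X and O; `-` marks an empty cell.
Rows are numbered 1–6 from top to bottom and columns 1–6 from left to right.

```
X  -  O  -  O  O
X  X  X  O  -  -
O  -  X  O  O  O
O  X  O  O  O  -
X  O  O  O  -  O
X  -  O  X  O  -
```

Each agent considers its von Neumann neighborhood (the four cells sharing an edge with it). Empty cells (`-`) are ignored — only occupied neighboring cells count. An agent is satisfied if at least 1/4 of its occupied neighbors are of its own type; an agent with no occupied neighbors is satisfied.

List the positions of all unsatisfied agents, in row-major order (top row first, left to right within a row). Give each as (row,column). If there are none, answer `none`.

Row 1: (1,1)X 1/1 satisfied · (1,3)O 0/1 not · (1,5)O 1/1 satisfied · (1,6)O 1/1 satisfied
Row 2: (2,1)X 2/3 satisfied · (2,2)X 2/2 satisfied · (2,3)X 2/4 satisfied · (2,4)O 1/2 satisfied
Row 3: (3,1)O 1/2 satisfied · (3,3)X 1/3 satisfied · (3,4)O 3/4 satisfied · (3,5)O 3/3 satisfied · (3,6)O 1/1 satisfied
Row 4: (4,1)O 1/3 satisfied · (4,2)X 0/3 not · (4,3)O 2/4 satisfied · (4,4)O 4/4 satisfied · (4,5)O 2/2 satisfied
Row 5: (5,1)X 1/3 satisfied · (5,2)O 1/3 satisfied · (5,3)O 4/4 satisfied · (5,4)O 2/3 satisfied · (5,6)O 0/0 satisfied
Row 6: (6,1)X 1/1 satisfied · (6,3)O 1/2 satisfied · (6,4)X 0/3 not · (6,5)O 0/1 not

(1,3), (4,2), (6,4), (6,5)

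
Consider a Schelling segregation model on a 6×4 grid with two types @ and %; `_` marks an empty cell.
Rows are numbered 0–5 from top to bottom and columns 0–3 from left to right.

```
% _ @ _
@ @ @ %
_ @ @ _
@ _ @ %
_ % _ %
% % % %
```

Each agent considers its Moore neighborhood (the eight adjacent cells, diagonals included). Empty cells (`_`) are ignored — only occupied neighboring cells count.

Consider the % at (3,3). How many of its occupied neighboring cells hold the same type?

1

Occupied neighbors of (3,3): (2,2)=@, (3,2)=@, (4,3)=%.
Same type (%): 1 of 3.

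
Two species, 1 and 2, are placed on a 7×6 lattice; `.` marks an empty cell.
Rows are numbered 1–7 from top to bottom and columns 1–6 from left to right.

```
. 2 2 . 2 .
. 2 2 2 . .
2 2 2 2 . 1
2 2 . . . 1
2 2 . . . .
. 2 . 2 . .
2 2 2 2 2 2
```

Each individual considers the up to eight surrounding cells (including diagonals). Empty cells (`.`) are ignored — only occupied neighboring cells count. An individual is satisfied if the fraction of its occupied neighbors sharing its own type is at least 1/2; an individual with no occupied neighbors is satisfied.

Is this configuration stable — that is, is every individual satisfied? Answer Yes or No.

(1,2)2 3/3 satisfied
(1,3)2 4/4 satisfied
(1,5)2 1/1 satisfied
(2,2)2 6/6 satisfied
(2,3)2 7/7 satisfied
(2,4)2 5/5 satisfied
(3,1)2 4/4 satisfied
(3,2)2 6/6 satisfied
(3,3)2 6/6 satisfied
(3,4)2 3/3 satisfied
(3,6)1 1/1 satisfied
(4,1)2 5/5 satisfied
(4,2)2 6/6 satisfied
(4,6)1 1/1 satisfied
(5,1)2 4/4 satisfied
(5,2)2 4/4 satisfied
(6,2)2 5/5 satisfied
(6,4)2 3/3 satisfied
(7,1)2 2/2 satisfied
(7,2)2 3/3 satisfied
(7,3)2 4/4 satisfied
(7,4)2 3/3 satisfied
(7,5)2 3/3 satisfied
(7,6)2 1/1 satisfied
All meet the threshold, so the configuration is stable.

Yes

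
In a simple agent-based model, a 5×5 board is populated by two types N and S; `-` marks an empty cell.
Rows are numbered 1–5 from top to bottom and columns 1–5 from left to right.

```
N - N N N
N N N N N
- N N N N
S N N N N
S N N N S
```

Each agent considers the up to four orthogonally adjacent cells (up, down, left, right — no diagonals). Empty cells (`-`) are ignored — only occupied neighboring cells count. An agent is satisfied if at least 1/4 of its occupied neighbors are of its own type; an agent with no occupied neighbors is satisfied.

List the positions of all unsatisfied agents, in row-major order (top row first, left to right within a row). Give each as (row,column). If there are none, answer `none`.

(5,5)

(1,1)N 1/1 ok
(1,3)N 2/2 ok
(1,4)N 3/3 ok
(1,5)N 2/2 ok
(2,1)N 2/2 ok
(2,2)N 3/3 ok
(2,3)N 4/4 ok
(2,4)N 4/4 ok
(2,5)N 3/3 ok
(3,2)N 3/3 ok
(3,3)N 4/4 ok
(3,4)N 4/4 ok
(3,5)N 3/3 ok
(4,1)S 1/2 ok
(4,2)N 3/4 ok
(4,3)N 4/4 ok
(4,4)N 4/4 ok
(4,5)N 2/3 ok
(5,1)S 1/2 ok
(5,2)N 2/3 ok
(5,3)N 3/3 ok
(5,4)N 2/3 ok
(5,5)S 0/2 unhappy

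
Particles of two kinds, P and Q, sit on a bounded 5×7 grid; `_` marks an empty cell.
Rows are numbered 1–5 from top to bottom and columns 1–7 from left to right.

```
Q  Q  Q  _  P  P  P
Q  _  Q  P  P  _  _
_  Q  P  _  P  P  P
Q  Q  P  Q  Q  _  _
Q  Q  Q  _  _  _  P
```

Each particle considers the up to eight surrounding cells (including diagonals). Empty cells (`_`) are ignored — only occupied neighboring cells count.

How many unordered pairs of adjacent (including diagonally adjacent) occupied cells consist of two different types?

Scan each occupied cell's neighbors to the right and below (and the two forward diagonals) so each pair is counted once.
From row 1: 1 unlike of 12 pairs (running 1/12).
From row 2: 2 unlike of 9 pairs (running 3/21).
From row 3: 7 unlike of 12 pairs (running 10/33).
From row 4: 4 unlike of 12 pairs (running 14/45).
From row 5: 0 unlike of 2 pairs (running 14/47).
Total adjacent occupied pairs: 47; unlike-type pairs: 14.

14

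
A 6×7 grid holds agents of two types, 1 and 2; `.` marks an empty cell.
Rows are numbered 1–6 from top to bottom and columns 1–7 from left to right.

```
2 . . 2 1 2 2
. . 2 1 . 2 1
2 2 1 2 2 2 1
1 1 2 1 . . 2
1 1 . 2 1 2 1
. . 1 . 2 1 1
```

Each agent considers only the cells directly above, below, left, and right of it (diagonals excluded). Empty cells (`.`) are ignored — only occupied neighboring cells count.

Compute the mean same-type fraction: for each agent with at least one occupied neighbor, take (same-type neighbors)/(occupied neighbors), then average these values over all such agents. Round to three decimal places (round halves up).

(1,1)2 — no occupied neighbors
(1,4)2 0/2
(1,5)1 0/2
(1,6)2 2/3
(1,7)2 1/2
(2,3)2 0/2
(2,4)1 0/3
(2,6)2 2/3
(2,7)1 1/3
(3,1)2 1/2
(3,2)2 1/3
(3,3)1 0/4
(3,4)2 1/4
(3,5)2 2/2
(3,6)2 2/3
(3,7)1 1/3
(4,1)1 2/3
(4,2)1 2/4
(4,3)2 0/3
(4,4)1 0/3
(4,7)2 0/2
(5,1)1 2/2
(5,2)1 2/2
(5,4)2 0/2
(5,5)1 0/3
(5,6)2 0/3
(5,7)1 1/3
(6,3)1 — no occupied neighbors
(6,5)2 0/2
(6,6)1 1/3
(6,7)1 2/2
Sum over 29 agents: 0/2 + 0/2 + 2/3 + 1/2 + 0/2 + 0/3 + 2/3 + 1/3 + 1/2 + 1/3 + 0/4 + 1/4 + 2/2 + 2/3 + 1/3 + 2/3 + 2/4 + 0/3 + 0/3 + 0/2 + 2/2 + 2/2 + 0/2 + 0/3 + 0/3 + 1/3 + 0/2 + 1/3 + 2/2 = 121/12; mean = 121/12 ÷ 29 = 121/348 = 0.347701… → 0.348.

0.348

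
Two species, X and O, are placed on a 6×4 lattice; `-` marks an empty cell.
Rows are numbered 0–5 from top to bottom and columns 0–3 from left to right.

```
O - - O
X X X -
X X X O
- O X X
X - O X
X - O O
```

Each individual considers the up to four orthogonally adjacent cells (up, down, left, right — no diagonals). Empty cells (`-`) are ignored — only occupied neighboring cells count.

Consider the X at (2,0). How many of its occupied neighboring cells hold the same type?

2

Occupied neighbors of (2,0): (1,0)=X, (2,1)=X.
Same type (X): 2 of 2.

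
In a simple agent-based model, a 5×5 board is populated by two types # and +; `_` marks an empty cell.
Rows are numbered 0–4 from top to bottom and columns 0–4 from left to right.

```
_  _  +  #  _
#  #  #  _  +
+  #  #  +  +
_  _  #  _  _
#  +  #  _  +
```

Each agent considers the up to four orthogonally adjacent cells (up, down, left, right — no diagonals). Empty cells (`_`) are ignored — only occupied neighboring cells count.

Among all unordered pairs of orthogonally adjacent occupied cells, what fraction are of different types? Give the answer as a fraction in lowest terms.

Scan each occupied cell's neighbors to the right and below so each pair is counted once.
From row 0: 2 unlike of 2 pairs (running 2/2).
From row 1: 1 unlike of 6 pairs (running 3/8).
From row 2: 2 unlike of 5 pairs (running 5/13).
From row 3: 0 unlike of 1 pairs (running 5/14).
From row 4: 2 unlike of 2 pairs (running 7/16).
Total adjacent occupied pairs: 16; unlike-type pairs: 7.
7/16 is already in lowest terms.

7/16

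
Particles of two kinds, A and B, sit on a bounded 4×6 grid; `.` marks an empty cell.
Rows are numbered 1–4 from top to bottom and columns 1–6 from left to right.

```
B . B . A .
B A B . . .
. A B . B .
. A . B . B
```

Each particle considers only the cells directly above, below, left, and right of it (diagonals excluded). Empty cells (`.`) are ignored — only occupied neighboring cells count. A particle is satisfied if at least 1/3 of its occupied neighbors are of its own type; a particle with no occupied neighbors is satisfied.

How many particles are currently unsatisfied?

(1,1)B 1/1 ok
(1,3)B 1/1 ok
(1,5)A 0/0 ok
(2,1)B 1/2 ok
(2,2)A 1/3 ok
(2,3)B 2/3 ok
(3,2)A 2/3 ok
(3,3)B 1/2 ok
(3,5)B 0/0 ok
(4,2)A 1/1 ok
(4,4)B 0/0 ok
(4,6)B 0/0 ok
Every one meets the threshold.

0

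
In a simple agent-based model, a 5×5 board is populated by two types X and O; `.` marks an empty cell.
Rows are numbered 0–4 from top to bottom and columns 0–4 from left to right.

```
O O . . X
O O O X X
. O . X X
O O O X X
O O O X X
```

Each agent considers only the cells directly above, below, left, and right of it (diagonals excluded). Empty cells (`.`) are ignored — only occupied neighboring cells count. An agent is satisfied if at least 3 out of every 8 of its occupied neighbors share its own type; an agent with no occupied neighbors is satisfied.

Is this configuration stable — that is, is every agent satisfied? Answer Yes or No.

Yes

(0,0)O 2/2 ✓
(0,1)O 2/2 ✓
(0,4)X 1/1 ✓
(1,0)O 2/2 ✓
(1,1)O 4/4 ✓
(1,2)O 1/2 ✓
(1,3)X 2/3 ✓
(1,4)X 3/3 ✓
(2,1)O 2/2 ✓
(2,3)X 3/3 ✓
(2,4)X 3/3 ✓
(3,0)O 2/2 ✓
(3,1)O 4/4 ✓
(3,2)O 2/3 ✓
(3,3)X 3/4 ✓
(3,4)X 3/3 ✓
(4,0)O 2/2 ✓
(4,1)O 3/3 ✓
(4,2)O 2/3 ✓
(4,3)X 2/3 ✓
(4,4)X 2/2 ✓
All meet the threshold, so the configuration is stable.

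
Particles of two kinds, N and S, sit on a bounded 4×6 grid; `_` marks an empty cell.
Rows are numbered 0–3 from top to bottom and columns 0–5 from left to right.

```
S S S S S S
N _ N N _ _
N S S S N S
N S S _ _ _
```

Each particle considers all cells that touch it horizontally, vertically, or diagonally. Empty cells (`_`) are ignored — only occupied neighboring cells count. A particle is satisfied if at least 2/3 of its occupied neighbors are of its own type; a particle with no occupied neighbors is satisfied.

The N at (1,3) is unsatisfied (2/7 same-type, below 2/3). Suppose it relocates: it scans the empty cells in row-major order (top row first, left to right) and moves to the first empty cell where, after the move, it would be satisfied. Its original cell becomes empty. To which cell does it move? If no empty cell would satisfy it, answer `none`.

Vacating (1,3). Empty cells in order:
  (1,1): 3/8 same-type → still unsatisfied.
  (1,4): 1/6 same-type → still unsatisfied.
  (1,5): 1/4 same-type → still unsatisfied.
  (3,3): 1/4 same-type → still unsatisfied.
  (3,4): 1/3 same-type → still unsatisfied.
  (3,5): 1/2 same-type → still unsatisfied.

none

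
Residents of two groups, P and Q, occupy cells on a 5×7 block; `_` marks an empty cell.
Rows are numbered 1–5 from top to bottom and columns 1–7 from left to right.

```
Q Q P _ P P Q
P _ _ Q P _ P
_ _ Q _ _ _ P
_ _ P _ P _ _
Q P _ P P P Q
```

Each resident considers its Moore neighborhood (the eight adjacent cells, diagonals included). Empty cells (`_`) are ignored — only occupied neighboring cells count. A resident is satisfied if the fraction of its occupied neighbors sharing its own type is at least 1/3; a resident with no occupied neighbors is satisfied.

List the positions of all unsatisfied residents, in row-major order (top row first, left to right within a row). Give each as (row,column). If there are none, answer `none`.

(1,3), (1,7), (2,1), (2,4), (5,1), (5,7)

(1,1)Q 1/2 ✓
(1,2)Q 1/3 ✓
(1,3)P 0/2 ✗
(1,5)P 2/3 ✓
(1,6)P 3/4 ✓
(1,7)Q 0/2 ✗
(2,1)P 0/2 ✗
(2,4)Q 1/4 ✗
(2,5)P 2/3 ✓
(2,7)P 2/3 ✓
(3,3)Q 1/2 ✓
(3,7)P 1/1 ✓
(4,3)P 2/3 ✓
(4,5)P 3/3 ✓
(5,1)Q 0/1 ✗
(5,2)P 1/2 ✓
(5,4)P 3/3 ✓
(5,5)P 3/3 ✓
(5,6)P 2/3 ✓
(5,7)Q 0/1 ✗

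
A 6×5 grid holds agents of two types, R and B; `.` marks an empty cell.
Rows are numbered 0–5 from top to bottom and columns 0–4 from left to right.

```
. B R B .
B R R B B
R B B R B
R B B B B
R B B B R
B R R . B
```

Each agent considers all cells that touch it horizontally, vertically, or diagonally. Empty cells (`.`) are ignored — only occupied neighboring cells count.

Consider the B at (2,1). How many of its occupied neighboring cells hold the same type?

Occupied neighbors of (2,1): (1,0)=B, (1,1)=R, (1,2)=R, (2,0)=R, (2,2)=B, (3,0)=R, (3,1)=B, (3,2)=B.
Same type (B): 4 of 8.

4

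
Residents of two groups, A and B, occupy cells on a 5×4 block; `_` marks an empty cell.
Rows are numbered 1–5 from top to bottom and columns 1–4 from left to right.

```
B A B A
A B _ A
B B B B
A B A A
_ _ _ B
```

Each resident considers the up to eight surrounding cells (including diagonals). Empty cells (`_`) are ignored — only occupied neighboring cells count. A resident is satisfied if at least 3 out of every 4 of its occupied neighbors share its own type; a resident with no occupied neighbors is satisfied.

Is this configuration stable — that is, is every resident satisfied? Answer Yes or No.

Row 1: (1,1)B 1/3 not · (1,2)A 1/4 not · (1,3)B 1/4 not · (1,4)A 1/2 not
Row 2: (2,1)A 1/5 not · (2,2)B 5/7 not · (2,4)A 1/4 not
Row 3: (3,1)B 3/5 not · (3,2)B 4/7 not · (3,3)B 4/7 not · (3,4)B 1/4 not
Row 4: (4,1)A 0/3 not · (4,2)B 3/5 not · (4,3)A 1/6 not · (4,4)A 1/4 not
Row 5: (5,4)B 0/2 not
For instance (1,1) has only 1/3 same-type neighbors, below 3/4.

No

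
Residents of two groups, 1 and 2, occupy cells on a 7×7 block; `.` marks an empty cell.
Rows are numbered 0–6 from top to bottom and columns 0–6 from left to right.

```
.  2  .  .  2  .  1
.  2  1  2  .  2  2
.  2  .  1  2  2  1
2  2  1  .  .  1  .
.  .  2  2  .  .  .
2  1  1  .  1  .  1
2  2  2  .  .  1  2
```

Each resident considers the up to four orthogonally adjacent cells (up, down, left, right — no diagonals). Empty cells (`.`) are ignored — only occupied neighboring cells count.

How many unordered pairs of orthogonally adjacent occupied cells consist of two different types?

16

Scan each occupied cell's neighbors to the right and below so each pair is counted once.
From row 0: 1 unlike of 2 pairs (running 1/2).
From row 1: 4 unlike of 7 pairs (running 5/9).
From row 2: 3 unlike of 5 pairs (running 8/14).
From row 3: 2 unlike of 3 pairs (running 10/17).
From row 4: 1 unlike of 2 pairs (running 11/19).
From row 5: 4 unlike of 6 pairs (running 15/25).
From row 6: 1 unlike of 3 pairs (running 16/28).
Total adjacent occupied pairs: 28; unlike-type pairs: 16.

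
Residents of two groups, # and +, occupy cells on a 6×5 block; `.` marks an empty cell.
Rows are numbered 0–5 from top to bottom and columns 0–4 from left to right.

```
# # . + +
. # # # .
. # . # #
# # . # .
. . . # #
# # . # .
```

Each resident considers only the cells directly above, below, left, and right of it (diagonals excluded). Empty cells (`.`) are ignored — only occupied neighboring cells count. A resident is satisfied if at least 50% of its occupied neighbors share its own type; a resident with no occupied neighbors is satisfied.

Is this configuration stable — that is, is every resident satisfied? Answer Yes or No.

Yes

Row 0: (0,0)# 1/1 ok · (0,1)# 2/2 ok · (0,3)+ 1/2 ok · (0,4)+ 1/1 ok
Row 1: (1,1)# 3/3 ok · (1,2)# 2/2 ok · (1,3)# 2/3 ok
Row 2: (2,1)# 2/2 ok · (2,3)# 3/3 ok · (2,4)# 1/1 ok
Row 3: (3,0)# 1/1 ok · (3,1)# 2/2 ok · (3,3)# 2/2 ok
Row 4: (4,3)# 3/3 ok · (4,4)# 1/1 ok
Row 5: (5,0)# 1/1 ok · (5,1)# 1/1 ok · (5,3)# 1/1 ok
All meet the threshold, so the configuration is stable.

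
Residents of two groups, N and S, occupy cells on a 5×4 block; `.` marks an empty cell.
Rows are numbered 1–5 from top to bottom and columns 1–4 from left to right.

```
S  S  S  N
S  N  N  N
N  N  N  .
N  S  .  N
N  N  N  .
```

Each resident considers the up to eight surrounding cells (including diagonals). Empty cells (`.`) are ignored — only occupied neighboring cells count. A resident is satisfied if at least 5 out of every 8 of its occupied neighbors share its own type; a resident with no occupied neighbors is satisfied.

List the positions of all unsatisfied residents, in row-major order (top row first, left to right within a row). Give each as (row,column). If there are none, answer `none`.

(1,2), (1,3), (2,1), (2,2), (3,1), (4,2)

Row 1: (1,1)S 2/3 ok · (1,2)S 3/5 unhappy · (1,3)S 1/5 unhappy · (1,4)N 2/3 ok
Row 2: (2,1)S 2/5 unhappy · (2,2)N 4/8 unhappy · (2,3)N 5/7 ok · (2,4)N 3/4 ok
Row 3: (3,1)N 3/5 unhappy · (3,2)N 5/7 ok · (3,3)N 5/6 ok
Row 4: (4,1)N 4/5 ok · (4,2)S 0/7 unhappy · (4,4)N 2/2 ok
Row 5: (5,1)N 2/3 ok · (5,2)N 3/4 ok · (5,3)N 2/3 ok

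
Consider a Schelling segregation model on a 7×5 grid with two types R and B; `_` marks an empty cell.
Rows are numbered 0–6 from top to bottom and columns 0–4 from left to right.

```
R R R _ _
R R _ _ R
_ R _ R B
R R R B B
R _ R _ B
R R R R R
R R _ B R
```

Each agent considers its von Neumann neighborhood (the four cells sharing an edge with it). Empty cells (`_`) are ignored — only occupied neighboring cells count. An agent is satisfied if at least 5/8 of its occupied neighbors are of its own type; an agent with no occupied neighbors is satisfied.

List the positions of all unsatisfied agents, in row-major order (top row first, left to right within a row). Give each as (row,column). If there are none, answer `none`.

(1,4), (2,3), (2,4), (3,3), (4,4), (6,3), (6,4)

Row 0: (0,0)R 2/2 satisfied · (0,1)R 3/3 satisfied · (0,2)R 1/1 satisfied
Row 1: (1,0)R 2/2 satisfied · (1,1)R 3/3 satisfied · (1,4)R 0/1 not
Row 2: (2,1)R 2/2 satisfied · (2,3)R 0/2 not · (2,4)B 1/3 not
Row 3: (3,0)R 2/2 satisfied · (3,1)R 3/3 satisfied · (3,2)R 2/3 satisfied · (3,3)B 1/3 not · (3,4)B 3/3 satisfied
Row 4: (4,0)R 2/2 satisfied · (4,2)R 2/2 satisfied · (4,4)B 1/2 not
Row 5: (5,0)R 3/3 satisfied · (5,1)R 3/3 satisfied · (5,2)R 3/3 satisfied · (5,3)R 2/3 satisfied · (5,4)R 2/3 satisfied
Row 6: (6,0)R 2/2 satisfied · (6,1)R 2/2 satisfied · (6,3)B 0/2 not · (6,4)R 1/2 not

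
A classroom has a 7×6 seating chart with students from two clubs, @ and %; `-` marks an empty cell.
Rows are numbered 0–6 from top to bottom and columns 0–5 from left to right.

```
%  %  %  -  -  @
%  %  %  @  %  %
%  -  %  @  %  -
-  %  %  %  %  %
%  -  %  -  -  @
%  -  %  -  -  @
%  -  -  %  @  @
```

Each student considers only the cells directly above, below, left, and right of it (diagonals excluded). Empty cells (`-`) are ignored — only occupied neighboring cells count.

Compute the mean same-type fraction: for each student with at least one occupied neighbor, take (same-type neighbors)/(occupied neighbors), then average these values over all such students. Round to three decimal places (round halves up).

0.759

Row 0: (0,0)% 2/2 · (0,1)% 3/3 · (0,2)% 2/2 · (0,5)@ 0/1
Row 1: (1,0)% 3/3 · (1,1)% 3/3 · (1,2)% 3/4 · (1,3)@ 1/3 · (1,4)% 2/3 · (1,5)% 1/2
Row 2: (2,0)% 1/1 · (2,2)% 2/3 · (2,3)@ 1/4 · (2,4)% 2/3
Row 3: (3,1)% 1/1 · (3,2)% 4/4 · (3,3)% 2/3 · (3,4)% 3/3 · (3,5)% 1/2
Row 4: (4,0)% 1/1 · (4,2)% 2/2 · (4,5)@ 1/2
Row 5: (5,0)% 2/2 · (5,2)% 1/1 · (5,5)@ 2/2
Row 6: (6,0)% 1/1 · (6,3)% 0/1 · (6,4)@ 1/2 · (6,5)@ 2/2
Sum over 29 students: 2/2 + 3/3 + 2/2 + 0/1 + 3/3 + 3/3 + 3/4 + 1/3 + 2/3 + 1/2 + 1/1 + 2/3 + 1/4 + 2/3 + 1/1 + 4/4 + 2/3 + 3/3 + 1/2 + 1/1 + 2/2 + 1/2 + 2/2 + 1/1 + 2/2 + 1/1 + 0/1 + 1/2 + 2/2 = 22; mean = 22 ÷ 29 = 22/29 = 0.758620… → 0.759.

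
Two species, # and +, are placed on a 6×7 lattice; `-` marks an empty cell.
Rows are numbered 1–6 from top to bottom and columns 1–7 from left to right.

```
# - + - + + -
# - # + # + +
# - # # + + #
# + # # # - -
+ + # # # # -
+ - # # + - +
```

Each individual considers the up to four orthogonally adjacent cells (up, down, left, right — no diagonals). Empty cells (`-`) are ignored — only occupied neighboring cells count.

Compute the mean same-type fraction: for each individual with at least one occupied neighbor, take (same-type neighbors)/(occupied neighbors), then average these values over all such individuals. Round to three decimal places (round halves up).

0.616

(1,1)# 1/1
(1,3)+ 0/1
(1,5)+ 1/2
(1,6)+ 2/2
(2,1)# 2/2
(2,3)# 1/3
(2,4)+ 0/3
(2,5)# 0/4
(2,6)+ 3/4
(2,7)+ 1/2
(3,1)# 2/2
(3,3)# 3/3
(3,4)# 2/4
(3,5)+ 1/4
(3,6)+ 2/3
(3,7)# 0/2
(4,1)# 1/3
(4,2)+ 1/3
(4,3)# 3/4
(4,4)# 4/4
(4,5)# 2/3
(5,1)+ 2/3
(5,2)+ 2/3
(5,3)# 3/4
(5,4)# 4/4
(5,5)# 3/4
(5,6)# 1/1
(6,1)+ 1/1
(6,3)# 2/2
(6,4)# 2/3
(6,5)+ 0/2
(6,7)+ — no occupied neighbors
Sum over 31 individuals: 1/1 + 0/1 + 1/2 + 2/2 + 2/2 + 1/3 + 0/3 + 0/4 + 3/4 + 1/2 + 2/2 + 3/3 + 2/4 + 1/4 + 2/3 + 0/2 + 1/3 + 1/3 + 3/4 + 4/4 + 2/3 + 2/3 + 2/3 + 3/4 + 4/4 + 3/4 + 1/1 + 1/1 + 2/2 + 2/3 + 0/2 = 229/12; mean = 229/12 ÷ 31 = 229/372 = 0.615591… → 0.616.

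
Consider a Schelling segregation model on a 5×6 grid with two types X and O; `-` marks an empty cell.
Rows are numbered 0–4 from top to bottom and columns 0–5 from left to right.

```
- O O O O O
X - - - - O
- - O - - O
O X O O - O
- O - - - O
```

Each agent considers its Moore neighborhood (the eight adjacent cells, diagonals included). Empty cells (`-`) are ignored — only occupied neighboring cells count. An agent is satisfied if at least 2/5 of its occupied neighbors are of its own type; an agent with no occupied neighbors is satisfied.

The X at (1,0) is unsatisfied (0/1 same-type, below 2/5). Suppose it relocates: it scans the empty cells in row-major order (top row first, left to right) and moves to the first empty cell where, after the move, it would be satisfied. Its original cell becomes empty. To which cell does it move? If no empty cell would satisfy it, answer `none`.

(2,0)

Vacating (1,0). Empty cells in order:
  (0,0): 0/1 same-type → still unsatisfied.
  (1,1): 0/3 same-type → still unsatisfied.
  (1,2): 0/4 same-type → still unsatisfied.
  (1,3): 0/4 same-type → still unsatisfied.
  (1,4): 0/5 same-type → still unsatisfied.
  (2,0): 1/2 same-type → satisfied — stop here.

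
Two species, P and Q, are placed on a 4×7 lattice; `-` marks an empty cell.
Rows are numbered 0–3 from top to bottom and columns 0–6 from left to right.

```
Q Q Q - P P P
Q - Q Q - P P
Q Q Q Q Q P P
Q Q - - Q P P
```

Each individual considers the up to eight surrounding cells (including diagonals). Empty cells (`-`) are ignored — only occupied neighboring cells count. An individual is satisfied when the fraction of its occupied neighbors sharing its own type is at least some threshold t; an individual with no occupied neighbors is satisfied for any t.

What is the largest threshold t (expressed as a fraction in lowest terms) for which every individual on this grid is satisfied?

1/2

Row 0: (0,0)Q 2/2 · (0,1)Q 4/4 · (0,2)Q 3/3 · (0,4)P 2/3 · (0,5)P 4/4 · (0,6)P 3/3
Row 1: (1,0)Q 4/4 · (1,2)Q 6/6 · (1,3)Q 5/6 · (1,5)P 6/7 · (1,6)P 5/5
Row 2: (2,0)Q 4/4 · (2,1)Q 6/6 · (2,2)Q 5/5 · (2,3)Q 5/5 · (2,4)Q 3/6 · (2,5)P 5/7 · (2,6)P 5/5
Row 3: (3,0)Q 3/3 · (3,1)Q 4/4 · (3,4)Q 2/4 · (3,5)P 3/5 · (3,6)P 3/3
The smallest same-type fraction is 3/6 at (2,4), which reduces to 1/2. Any threshold above that leaves this individual unsatisfied.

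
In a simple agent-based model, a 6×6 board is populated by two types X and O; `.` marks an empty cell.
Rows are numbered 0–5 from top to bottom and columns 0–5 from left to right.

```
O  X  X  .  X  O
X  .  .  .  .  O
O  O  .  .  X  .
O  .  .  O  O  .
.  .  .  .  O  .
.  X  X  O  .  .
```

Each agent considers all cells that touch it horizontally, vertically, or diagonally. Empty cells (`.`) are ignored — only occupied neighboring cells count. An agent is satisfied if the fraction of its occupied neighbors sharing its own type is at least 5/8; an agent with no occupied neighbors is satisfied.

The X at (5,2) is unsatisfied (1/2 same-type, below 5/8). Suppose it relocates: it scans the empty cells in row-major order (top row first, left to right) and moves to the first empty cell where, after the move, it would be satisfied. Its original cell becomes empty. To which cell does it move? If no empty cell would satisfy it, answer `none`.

(0,3)

Vacating (5,2). Empty cells in order:
  (0,3): 2/2 same-type → satisfied — stop here.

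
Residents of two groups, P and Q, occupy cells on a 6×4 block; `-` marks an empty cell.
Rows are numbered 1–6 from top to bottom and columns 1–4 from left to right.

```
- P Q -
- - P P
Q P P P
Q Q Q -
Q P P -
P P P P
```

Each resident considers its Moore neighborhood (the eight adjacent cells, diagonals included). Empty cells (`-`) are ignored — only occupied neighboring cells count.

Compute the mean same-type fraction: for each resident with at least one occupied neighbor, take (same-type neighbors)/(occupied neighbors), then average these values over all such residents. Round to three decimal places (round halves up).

0.600

(1,2)P 1/2
(1,3)Q 0/3
(2,3)P 5/6
(2,4)P 3/4
(3,1)Q 2/3
(3,2)P 2/6
(3,3)P 4/6
(3,4)P 3/4
(4,1)Q 3/5
(4,2)Q 4/8
(4,3)Q 1/6
(5,1)Q 2/5
(5,2)P 4/8
(5,3)P 4/6
(6,1)P 2/3
(6,2)P 4/5
(6,3)P 4/4
(6,4)P 2/2
Sum over 18 residents: 1/2 + 0/3 + 5/6 + 3/4 + 2/3 + 2/6 + 4/6 + 3/4 + 3/5 + 4/8 + 1/6 + 2/5 + 4/8 + 4/6 + 2/3 + 4/5 + 4/4 + 2/2 = 54/5; mean = 54/5 ÷ 18 = 3/5 = 0.6 → 0.600.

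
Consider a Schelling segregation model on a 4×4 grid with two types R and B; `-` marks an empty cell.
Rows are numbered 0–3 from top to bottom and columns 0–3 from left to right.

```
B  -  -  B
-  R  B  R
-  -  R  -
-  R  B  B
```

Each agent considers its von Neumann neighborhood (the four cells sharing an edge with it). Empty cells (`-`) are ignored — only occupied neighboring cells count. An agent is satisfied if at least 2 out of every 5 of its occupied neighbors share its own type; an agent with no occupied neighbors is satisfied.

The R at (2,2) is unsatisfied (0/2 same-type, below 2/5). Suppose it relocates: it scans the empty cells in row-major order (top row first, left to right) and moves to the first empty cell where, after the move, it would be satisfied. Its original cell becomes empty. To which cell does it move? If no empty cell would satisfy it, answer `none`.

Vacating (2,2). Empty cells in order:
  (0,1): 1/2 same-type → satisfied — stop here.

(0,1)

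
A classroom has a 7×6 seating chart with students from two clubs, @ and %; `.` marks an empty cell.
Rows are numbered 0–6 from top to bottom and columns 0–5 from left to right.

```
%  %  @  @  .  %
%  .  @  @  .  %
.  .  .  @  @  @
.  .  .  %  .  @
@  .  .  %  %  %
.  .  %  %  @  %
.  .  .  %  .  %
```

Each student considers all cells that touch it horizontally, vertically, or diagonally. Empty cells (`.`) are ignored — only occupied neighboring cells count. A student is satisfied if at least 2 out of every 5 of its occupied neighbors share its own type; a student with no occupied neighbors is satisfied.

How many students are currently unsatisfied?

2

Row 0: (0,0)% 2/2 satisfied · (0,1)% 2/4 satisfied · (0,2)@ 3/4 satisfied · (0,3)@ 3/3 satisfied · (0,5)% 1/1 satisfied
Row 1: (1,0)% 2/2 satisfied · (1,2)@ 4/5 satisfied · (1,3)@ 5/5 satisfied · (1,5)% 1/3 not
Row 2: (2,3)@ 3/4 satisfied · (2,4)@ 4/6 satisfied · (2,5)@ 2/3 satisfied
Row 3: (3,3)% 2/4 satisfied · (3,5)@ 2/4 satisfied
Row 4: (4,0)@ 0/0 satisfied · (4,3)% 4/5 satisfied · (4,4)% 5/7 satisfied · (4,5)% 2/4 satisfied
Row 5: (5,2)% 3/3 satisfied · (5,3)% 4/5 satisfied · (5,4)@ 0/7 not · (5,5)% 3/4 satisfied
Row 6: (6,3)% 2/3 satisfied · (6,5)% 1/2 satisfied
Unsatisfied: (1,5), (5,4) — 2 in total.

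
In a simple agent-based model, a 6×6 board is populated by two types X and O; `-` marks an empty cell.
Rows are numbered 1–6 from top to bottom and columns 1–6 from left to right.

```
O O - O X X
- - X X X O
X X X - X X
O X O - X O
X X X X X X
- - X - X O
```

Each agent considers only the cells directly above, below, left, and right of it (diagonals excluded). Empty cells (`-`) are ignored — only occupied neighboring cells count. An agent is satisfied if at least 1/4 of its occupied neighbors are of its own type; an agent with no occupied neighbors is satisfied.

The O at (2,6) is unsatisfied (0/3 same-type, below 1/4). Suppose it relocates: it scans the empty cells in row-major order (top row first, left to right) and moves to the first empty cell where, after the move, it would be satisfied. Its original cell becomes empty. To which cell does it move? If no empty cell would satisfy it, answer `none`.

(1,3)

Vacating (2,6). Empty cells in order:
  (1,3): 2/3 same-type → satisfied — stop here.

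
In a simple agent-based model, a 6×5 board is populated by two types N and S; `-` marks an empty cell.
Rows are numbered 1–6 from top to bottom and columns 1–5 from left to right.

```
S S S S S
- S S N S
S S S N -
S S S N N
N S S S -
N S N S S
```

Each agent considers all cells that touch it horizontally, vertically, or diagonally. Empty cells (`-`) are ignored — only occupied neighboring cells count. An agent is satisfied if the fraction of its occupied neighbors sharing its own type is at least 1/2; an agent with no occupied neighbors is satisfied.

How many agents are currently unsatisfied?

7

Row 1: (1,1)S 2/2 satisfied · (1,2)S 4/4 satisfied · (1,3)S 4/5 satisfied · (1,4)S 4/5 satisfied · (1,5)S 2/3 satisfied
Row 2: (2,2)S 7/7 satisfied · (2,3)S 6/8 satisfied · (2,4)N 1/7 not · (2,5)S 2/4 satisfied
Row 3: (3,1)S 4/4 satisfied · (3,2)S 7/7 satisfied · (3,3)S 5/8 satisfied · (3,4)N 3/7 not
Row 4: (4,1)S 4/5 satisfied · (4,2)S 7/8 satisfied · (4,3)S 6/8 satisfied · (4,4)N 2/6 not · (4,5)N 2/3 satisfied
Row 5: (5,1)N 1/5 not · (5,2)S 5/8 satisfied · (5,3)S 6/8 satisfied · (5,4)S 4/7 satisfied
Row 6: (6,1)N 1/3 not · (6,2)S 2/5 not · (6,3)N 0/5 not · (6,4)S 3/4 satisfied · (6,5)S 2/2 satisfied
Unsatisfied: (2,4), (3,4), (4,4), (5,1), (6,1), (6,2), (6,3) — 7 in total.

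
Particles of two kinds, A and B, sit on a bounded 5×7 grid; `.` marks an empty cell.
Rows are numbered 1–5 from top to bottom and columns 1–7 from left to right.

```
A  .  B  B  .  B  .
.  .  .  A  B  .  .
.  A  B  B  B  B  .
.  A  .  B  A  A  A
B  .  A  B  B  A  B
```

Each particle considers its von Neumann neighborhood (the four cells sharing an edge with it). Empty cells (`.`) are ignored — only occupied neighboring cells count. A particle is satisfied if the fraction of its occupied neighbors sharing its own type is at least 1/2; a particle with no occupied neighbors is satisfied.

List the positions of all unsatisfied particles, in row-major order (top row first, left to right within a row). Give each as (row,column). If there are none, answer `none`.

(2,4), (4,5), (5,3), (5,5), (5,6), (5,7)

(1,1)A 0/0 ✓
(1,3)B 1/1 ✓
(1,4)B 1/2 ✓
(1,6)B 0/0 ✓
(2,4)A 0/3 ✗
(2,5)B 1/2 ✓
(3,2)A 1/2 ✓
(3,3)B 1/2 ✓
(3,4)B 3/4 ✓
(3,5)B 3/4 ✓
(3,6)B 1/2 ✓
(4,2)A 1/1 ✓
(4,4)B 2/3 ✓
(4,5)A 1/4 ✗
(4,6)A 3/4 ✓
(4,7)A 1/2 ✓
(5,1)B 0/0 ✓
(5,3)A 0/1 ✗
(5,4)B 2/3 ✓
(5,5)B 1/3 ✗
(5,6)A 1/3 ✗
(5,7)B 0/2 ✗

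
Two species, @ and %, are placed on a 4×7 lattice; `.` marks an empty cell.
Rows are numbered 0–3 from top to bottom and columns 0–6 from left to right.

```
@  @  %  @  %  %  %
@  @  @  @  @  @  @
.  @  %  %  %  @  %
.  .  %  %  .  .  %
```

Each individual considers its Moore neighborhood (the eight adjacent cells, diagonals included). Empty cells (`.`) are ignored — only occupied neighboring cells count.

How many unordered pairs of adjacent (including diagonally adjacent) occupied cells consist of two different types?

Scan each occupied cell's neighbors to the right and below (and the two forward diagonals) so each pair is counted once.
Row 0: @(0,0)–@(0,1)= @(0,0)–@(1,0)= @(0,0)–@(1,1)= @(0,1)–%(0,2)≠ @(0,1)–@(1,1)= @(0,1)–@(1,2)= @(0,1)–@(1,0)= %(0,2)–@(0,3)≠ %(0,2)–@(1,2)≠ %(0,2)–@(1,3)≠ %(0,2)–@(1,1)≠ @(0,3)–%(0,4)≠ @(0,3)–@(1,3)= @(0,3)–@(1,4)= @(0,3)–@(1,2)= %(0,4)–%(0,5)= %(0,4)–@(1,4)≠ %(0,4)–@(1,5)≠ %(0,4)–@(1,3)≠ %(0,5)–%(0,6)= %(0,5)–@(1,5)≠ %(0,5)–@(1,6)≠ %(0,5)–@(1,4)≠ %(0,6)–@(1,6)≠ %(0,6)–@(1,5)≠  → 14/25 unlike.
Row 1: @(1,0)–@(1,1)= @(1,0)–@(2,1)= @(1,1)–@(1,2)= @(1,1)–@(2,1)= @(1,1)–%(2,2)≠ @(1,2)–@(1,3)= @(1,2)–%(2,2)≠ @(1,2)–%(2,3)≠ @(1,2)–@(2,1)= @(1,3)–@(1,4)= @(1,3)–%(2,3)≠ @(1,3)–%(2,4)≠ @(1,3)–%(2,2)≠ @(1,4)–@(1,5)= @(1,4)–%(2,4)≠ @(1,4)–@(2,5)= @(1,4)–%(2,3)≠ @(1,5)–@(1,6)= @(1,5)–@(2,5)= @(1,5)–%(2,6)≠ @(1,5)–%(2,4)≠ @(1,6)–%(2,6)≠ @(1,6)–@(2,5)=  → 11/23 unlike.
Row 2: @(2,1)–%(2,2)≠ @(2,1)–%(3,2)≠ %(2,2)–%(2,3)= %(2,2)–%(3,2)= %(2,2)–%(3,3)= %(2,3)–%(2,4)= %(2,3)–%(3,3)= %(2,3)–%(3,2)= %(2,4)–@(2,5)≠ %(2,4)–%(3,3)= @(2,5)–%(2,6)≠ @(2,5)–%(3,6)≠ %(2,6)–%(3,6)=  → 5/13 unlike.
Row 3: %(3,2)–%(3,3)=  → 0/1 unlike.
Total adjacent occupied pairs: 62; unlike-type pairs: 30.

30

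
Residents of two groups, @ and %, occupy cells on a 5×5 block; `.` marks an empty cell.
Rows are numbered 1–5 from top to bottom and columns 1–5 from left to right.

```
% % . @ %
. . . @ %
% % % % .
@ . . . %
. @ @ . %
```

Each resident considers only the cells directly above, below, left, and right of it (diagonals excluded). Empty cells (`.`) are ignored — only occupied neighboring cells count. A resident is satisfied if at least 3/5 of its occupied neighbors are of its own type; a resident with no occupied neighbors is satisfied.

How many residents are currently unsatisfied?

Row 1: (1,1)% 1/1 ✓ · (1,2)% 1/1 ✓ · (1,4)@ 1/2 ✗ · (1,5)% 1/2 ✗
Row 2: (2,4)@ 1/3 ✗ · (2,5)% 1/2 ✗
Row 3: (3,1)% 1/2 ✗ · (3,2)% 2/2 ✓ · (3,3)% 2/2 ✓ · (3,4)% 1/2 ✗
Row 4: (4,1)@ 0/1 ✗ · (4,5)% 1/1 ✓
Row 5: (5,2)@ 1/1 ✓ · (5,3)@ 1/1 ✓ · (5,5)% 1/1 ✓
Unsatisfied: (1,4), (1,5), (2,4), (2,5), (3,1), (3,4), (4,1) — 7 in total.

7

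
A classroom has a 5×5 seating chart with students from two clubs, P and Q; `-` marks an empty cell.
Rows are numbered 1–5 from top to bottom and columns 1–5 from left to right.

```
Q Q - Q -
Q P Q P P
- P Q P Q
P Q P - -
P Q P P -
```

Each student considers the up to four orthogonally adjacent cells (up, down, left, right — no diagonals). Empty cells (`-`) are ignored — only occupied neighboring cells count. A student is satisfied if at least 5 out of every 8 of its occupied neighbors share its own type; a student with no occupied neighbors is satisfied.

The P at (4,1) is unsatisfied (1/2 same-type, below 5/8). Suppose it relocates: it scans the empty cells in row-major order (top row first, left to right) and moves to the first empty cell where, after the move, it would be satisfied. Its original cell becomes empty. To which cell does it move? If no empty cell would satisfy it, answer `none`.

Vacating (4,1). Empty cells in order:
  (1,3): 0/3 same-type → still unsatisfied.
  (1,5): 1/2 same-type → still unsatisfied.
  (3,1): 1/2 same-type → still unsatisfied.
  (4,4): 3/3 same-type → satisfied — stop here.

(4,4)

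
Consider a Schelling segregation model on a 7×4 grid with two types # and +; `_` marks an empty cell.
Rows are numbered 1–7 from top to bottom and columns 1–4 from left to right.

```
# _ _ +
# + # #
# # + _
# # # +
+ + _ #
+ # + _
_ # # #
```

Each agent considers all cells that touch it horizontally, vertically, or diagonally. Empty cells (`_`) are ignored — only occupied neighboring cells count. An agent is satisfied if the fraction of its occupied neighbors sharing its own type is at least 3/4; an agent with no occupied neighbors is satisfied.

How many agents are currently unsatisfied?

(1,1)# 1/2 unhappy
(1,4)+ 0/2 unhappy
(2,1)# 3/4 ok
(2,2)+ 1/6 unhappy
(2,3)# 2/5 unhappy
(2,4)# 1/3 unhappy
(3,1)# 4/5 ok
(3,2)# 6/8 ok
(3,3)+ 2/7 unhappy
(4,1)# 3/5 unhappy
(4,2)# 4/7 unhappy
(4,3)# 3/6 unhappy
(4,4)+ 1/3 unhappy
(5,1)+ 2/5 unhappy
(5,2)+ 3/7 unhappy
(5,4)# 1/3 unhappy
(6,1)+ 2/4 unhappy
(6,2)# 2/6 unhappy
(6,3)+ 1/6 unhappy
(7,2)# 2/4 unhappy
(7,3)# 3/4 ok
(7,4)# 1/2 unhappy
Unsatisfied: (1,1), (1,4), (2,2), (2,3), (2,4), (3,3), (4,1), (4,2), (4,3), (4,4), (5,1), (5,2), (5,4), (6,1), (6,2), (6,3), (7,2), (7,4) — 18 in total.

18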